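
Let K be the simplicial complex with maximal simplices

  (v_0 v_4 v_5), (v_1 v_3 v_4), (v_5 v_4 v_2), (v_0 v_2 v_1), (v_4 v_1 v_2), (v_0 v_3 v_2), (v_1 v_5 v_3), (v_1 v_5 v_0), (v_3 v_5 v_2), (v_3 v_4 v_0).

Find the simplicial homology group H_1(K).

We work with the vertex ordering v_0 < v_1 < v_2 < v_3 < v_4 < v_5. The simplices of K, each written with vertices in increasing order, are:

  0-simplices (6): [v_0], [v_1], [v_2], [v_3], [v_4], [v_5]
  1-simplices (15): (15 of them)
  2-simplices (10): [v_0,v_1,v_2], [v_0,v_1,v_5], [v_0,v_2,v_3], [v_0,v_3,v_4], [v_0,v_4,v_5], [v_1,v_2,v_4], [v_1,v_3,v_4], [v_1,v_3,v_5], [v_2,v_3,v_5], [v_2,v_4,v_5]

giving chain groups C_0 ≅ Z^6, C_1 ≅ Z^15, C_2 ≅ Z^10.

∂_1: C_1 → C_0 is given by ∂[p,q] = [q] − [p]. For instance
  ∂[v_2,v_3] = [v_3] − [v_2].
The 6×15 boundary matrix has rank 5 and Smith normal form diag(1,1,1,1,1).

The boundary map ∂_2: C_2 → C_1 sends each 2-simplex [p,q,r] to [q,r] − [p,r] + [p,q]. For instance
  ∂[v_0,v_3,v_4] = [v_3,v_4] − [v_0,v_4] + [v_0,v_3],
  ∂[v_0,v_2,v_3] = [v_2,v_3] − [v_0,v_3] + [v_0,v_2].
The resulting 15×10 matrix has rank 10, and its Smith normal form has invariant factors (1,1,1,1,1,1,1,1,1,2).

Now H_k = ker ∂_k / im ∂_{k+1}, so:

  H_1: rank ker ∂_1 − rank ∂_2 = (15 − 5) − 10 = 0, and ∂_2 has invariant factor 2 > 1, so H_1 = Z/2.

(K is a triangulation of the real projective plane RP^2.)

H_1 = Z/2.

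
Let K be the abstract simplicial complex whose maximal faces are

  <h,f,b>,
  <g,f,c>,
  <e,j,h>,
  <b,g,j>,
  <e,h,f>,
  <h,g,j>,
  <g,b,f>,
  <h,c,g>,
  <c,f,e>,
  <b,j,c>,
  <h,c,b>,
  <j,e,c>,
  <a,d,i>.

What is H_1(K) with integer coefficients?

K has 10 vertices, 21 edges, 13 triangles.
rank ∂_1 = 8, rank ∂_2 = 13 ⇒ b_1 = 21 − 8 − 13 = 0; ∂_2 has invariant factor(s) [2] giving torsion. So H_1 = Z/2.

H_1 ≅ Z/2.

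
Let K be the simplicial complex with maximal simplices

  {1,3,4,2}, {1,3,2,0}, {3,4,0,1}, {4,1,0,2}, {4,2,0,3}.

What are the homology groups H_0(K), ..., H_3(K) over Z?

H_0 = Z,  H_1 = 0,  H_2 = 0,  H_3 = Z.

Fix the vertex order 0 < 1 < 2 < 3 < 4 and write every simplex with vertices in increasing order. Then dim K = 3 and the simplices of K are:

  0-simplices (5): [0], [1], [2], [3], [4]
  1-simplices (10): [0,1], [0,2], [0,3], [0,4], [1,2], [1,3], [1,4], [2,3], [2,4], [3,4]
  2-simplices (10): [0,1,2], [0,1,3], [0,1,4], [0,2,3], [0,2,4], [0,3,4], [1,2,3], [1,2,4], [1,3,4], [2,3,4]
  3-simplices (5): [0,1,2,3], [0,1,2,4], [0,1,3,4], [0,2,3,4], [1,2,3,4]

giving chain groups C_0 ≅ Z^5, C_1 ≅ Z^10, C_2 ≅ Z^10, C_3 ≅ Z^5.

The boundary map ∂_1: C_1 → C_0 maps an edge to its endpoints' difference, ∂[p,q] = q − p. For instance
  ∂[0,1] = [1] − [0].
The resulting 5×10 matrix has rank 4, and its Smith normal form has invariant factors (1,1,1,1).

The boundary map ∂_2: C_2 → C_1 maps a triangle to the signed sum of its edges. For instance
  ∂[0,1,3] = [1,3] − [0,3] + [0,1],
  ∂[1,2,3] = [2,3] − [1,3] + [1,2].
As a 10×10 matrix over Z this has rank 6, with invariant factors (1,1,1,1,1,1).

Boundary ∂_3: C_3 → C_2 sends each 3-simplex σ to the alternating sum Σ_i (−1)^i (σ with its i-th vertex removed). For instance
  ∂[0,2,3,4] = [2,3,4] − [0,3,4] + [0,2,4] − [0,2,3],
  ∂[0,1,3,4] = [1,3,4] − [0,3,4] + [0,1,4] − [0,1,3].
The resulting 10×5 matrix has rank 4, and its Smith normal form has invariant factors (1,1,1,1).

Computing H_k = (kernel of ∂_k) / (image of ∂_{k+1}):

  H_0: rank C_0 − rank ∂_1 = 5 − 4 = 1, and the invariant factors of ∂_1 are all 1, so H_0 = Z.
  H_1: rank ker ∂_1 − rank ∂_2 = (10 − 4) − 6 = 0, and the invariant factors of ∂_2 are all 1, so H_1 = 0.
  H_2: rank ker ∂_2 − rank ∂_3 = (10 − 6) − 4 = 0, and the invariant factors of ∂_3 are all 1, so H_2 = 0.
  H_3: rank ker ∂_3 − rank ∂_4 = (5 − 4) − 0 = 1, and there is no ∂_4, so H_3 = Z.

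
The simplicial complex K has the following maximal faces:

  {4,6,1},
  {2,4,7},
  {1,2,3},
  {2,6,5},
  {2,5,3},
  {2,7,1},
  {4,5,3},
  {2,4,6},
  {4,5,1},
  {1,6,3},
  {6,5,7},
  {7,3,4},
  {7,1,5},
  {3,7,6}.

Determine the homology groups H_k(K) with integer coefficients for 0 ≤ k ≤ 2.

H_0 ≅ Z,  H_1 ≅ Z^2,  H_2 ≅ Z.

We work with the vertex ordering 1 < 2 < 3 < 4 < 5 < 6 < 7. The simplices of K, each written with vertices in increasing order, are:

  0-simplices (7): [1], [2], [3], [4], [5], [6], [7]
  1-simplices (21): [1,2], [1,3], [1,4], [1,5], [1,6], [1,7], [2,3], [2,4], [2,5], [2,6], [2,7], [3,4], [3,5], [3,6], [3,7], [4,5], [4,6], [4,7], [5,6], [5,7], [6,7]
  2-simplices (14): [1,2,3], [1,2,7], [1,3,6], [1,4,5], [1,4,6], [1,5,7], [2,3,5], [2,4,6], [2,4,7], [2,5,6], [3,4,5], [3,4,7], [3,6,7], [5,6,7]

giving chain groups C_0 ≅ Z^7, C_1 ≅ Z^21, C_2 ≅ Z^14.

The boundary map ∂_1: C_1 → C_0 maps an edge to its endpoints' difference, ∂[p,q] = q − p.
The 7×21 boundary matrix has rank 6 and Smith normal form diag(1,1,1,1,1,1).

The boundary map ∂_2: C_2 → C_1 maps a triangle to the signed sum of its edges. For instance
  ∂[3,6,7] = [6,7] − [3,7] + [3,6],
  ∂[3,4,7] = [4,7] − [3,7] + [3,4].
This gives a 21×14 integer matrix of rank 13; reducing to Smith normal form yields diagonal entries (1,1,1,1,1,1,1,1,1,1,1,1,1).

Computing H_k = (kernel of ∂_k) / (image of ∂_{k+1}):

  H_0: rank C_0 − rank ∂_1 = 7 − 6 = 1, and the invariant factors of ∂_1 are all 1, so H_0 = Z.
  H_1: rank ker ∂_1 − rank ∂_2 = (21 − 6) − 13 = 2, and the invariant factors of ∂_2 are all 1, so H_1 = Z^2.
  H_2: rank ker ∂_2 − rank ∂_3 = (14 − 13) − 0 = 1, and there is no ∂_3, so H_2 = Z.

As a check, the Euler characteristic is 7 − 21 + 14 = 0, which agrees with 1 − 2 + 1 = 0.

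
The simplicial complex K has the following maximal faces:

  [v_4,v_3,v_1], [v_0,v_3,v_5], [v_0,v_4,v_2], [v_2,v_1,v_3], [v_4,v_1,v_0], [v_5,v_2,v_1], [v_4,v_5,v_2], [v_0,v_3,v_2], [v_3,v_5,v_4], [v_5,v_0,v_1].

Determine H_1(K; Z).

Order the vertices as v_0 < v_1 < v_2 < v_3 < v_4 < v_5. Listing each simplex with vertices in this order, K has dimension 2 with simplices:

  0-simplices (6): [v_0], [v_1], [v_2], [v_3], [v_4], [v_5]
  1-simplices (15): (15 of them)
  2-simplices (10): [v_0,v_1,v_4], [v_0,v_1,v_5], [v_0,v_2,v_3], [v_0,v_2,v_4], [v_0,v_3,v_5], [v_1,v_2,v_3], [v_1,v_2,v_5], [v_1,v_3,v_4], [v_2,v_4,v_5], [v_3,v_4,v_5]

so the chain groups are C_0 ≅ Z^6, C_1 ≅ Z^15, C_2 ≅ Z^10.

∂_1: C_1 → C_0 is given by ∂[p,q] = [q] − [p]. For instance
  ∂[v_3,v_4] = [v_4] − [v_3].
The 6×15 boundary matrix has rank 5 and Smith normal form diag(1,1,1,1,1).

∂_2: C_2 → C_1 acts by ∂[p,q,r] = [q,r] − [p,r] + [p,q]. For instance
  ∂[v_0,v_3,v_5] = [v_3,v_5] − [v_0,v_5] + [v_0,v_3],
  ∂[v_1,v_2,v_3] = [v_2,v_3] − [v_1,v_3] + [v_1,v_2].
The 15×10 boundary matrix has rank 10 and Smith normal form diag(1,1,1,1,1,1,1,1,1,2).

Reading off H_k = ker ∂_k / im ∂_{k+1}:

  H_1: rank ker ∂_1 − rank ∂_2 = (15 − 5) − 10 = 0, and ∂_2 has invariant factor 2 > 1, so H_1 ≅ Z/2.

H_1 ≅ Z/2.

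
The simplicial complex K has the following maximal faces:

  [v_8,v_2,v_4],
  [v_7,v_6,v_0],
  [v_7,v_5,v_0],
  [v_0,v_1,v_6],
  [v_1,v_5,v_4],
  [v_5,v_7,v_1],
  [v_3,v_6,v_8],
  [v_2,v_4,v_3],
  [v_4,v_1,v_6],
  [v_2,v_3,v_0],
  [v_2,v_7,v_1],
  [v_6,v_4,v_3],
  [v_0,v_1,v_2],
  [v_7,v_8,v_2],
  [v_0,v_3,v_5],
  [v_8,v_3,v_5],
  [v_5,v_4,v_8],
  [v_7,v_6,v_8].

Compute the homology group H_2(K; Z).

Fix the vertex order v_0 < v_1 < v_2 < v_3 < v_4 < v_5 < v_6 < v_7 < v_8 and write every simplex with vertices in increasing order. Then dim K = 2 and the simplices of K are:

  0-simplices (9): [v_0], [v_1], [v_2], [v_3], [v_4], [v_5], [v_6], [v_7], [v_8]
  1-simplices (27): (27 of them)
  2-simplices (18): (18 of them)

giving chain groups C_0 ≅ Z^9, C_1 ≅ Z^27, C_2 ≅ Z^18.

Boundary ∂_1: C_1 → C_0 is given by ∂[p,q] = [q] − [p].
As a 9×27 matrix over Z this has rank 8, with invariant factors (1,1,1,1,1,1,1,1).

Boundary ∂_2: C_2 → C_1 sends each 2-simplex [p,q,r] to [q,r] − [p,r] + [p,q]. For instance
  ∂[v_1,v_5,v_7] = [v_5,v_7] − [v_1,v_7] + [v_1,v_5],
  ∂[v_2,v_3,v_4] = [v_3,v_4] − [v_2,v_4] + [v_2,v_3].
The resulting 27×18 matrix has rank 18, and its Smith normal form has invariant factors (1,1,1,1,1,1,1,1,1,1,1,1,1,1,1,1,1,2).

Computing H_k = (kernel of ∂_k) / (image of ∂_{k+1}):

  H_2: rank ker ∂_2 − rank ∂_3 = (18 − 18) − 0 = 0, and there is no ∂_3, so H_2 ≅ 0.

(K is a triangulation of the Klein bottle.)

H_2 = 0.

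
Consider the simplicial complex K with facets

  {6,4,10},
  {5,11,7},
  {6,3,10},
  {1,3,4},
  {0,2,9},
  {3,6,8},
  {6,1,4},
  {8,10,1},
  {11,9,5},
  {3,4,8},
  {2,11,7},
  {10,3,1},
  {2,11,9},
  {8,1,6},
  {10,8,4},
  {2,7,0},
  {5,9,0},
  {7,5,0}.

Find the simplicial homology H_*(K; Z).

Order the vertices as 0 < 1 < 2 < 3 < 4 < 5 < 6 < 7 < 8 < 9 < 10 < 11. Listing each simplex with vertices in this order, K has dimension 2 with simplices:

  0-simplices (12): [0], [1], [2], [3], [4], [5], [6], [7], [8], [9], [10], [11]
  1-simplices (27): (27 of them)
  2-simplices (18): (18 of them)

Hence C_0 ≅ Z^12, C_1 ≅ Z^27, C_2 ≅ Z^18.

The boundary map ∂_1: C_1 → C_0 sends each edge [p,q] (with p < q) to q − p.
The 12×27 boundary matrix has rank 10 and Smith normal form diag(1,1,1,1,1,1,1,1,1,1).

Boundary ∂_2: C_2 → C_1 sends each 2-simplex [p,q,r] to [q,r] − [p,r] + [p,q]. For instance
  ∂[1,6,8] = [6,8] − [1,8] + [1,6],
  ∂[0,5,7] = [5,7] − [0,7] + [0,5].
This gives a 27×18 integer matrix of rank 17; reducing to Smith normal form yields diagonal entries (1,1,1,1,1,1,1,1,1,1,1,1,1,1,1,1,2).

Computing H_k = (kernel of ∂_k) / (image of ∂_{k+1}):

  H_0: rank C_0 − rank ∂_1 = 12 − 10 = 2, and the invariant factors of ∂_1 are all 1, so H_0 ≅ Z^2.
  H_1: rank ker ∂_1 − rank ∂_2 = (27 − 10) − 17 = 0, and ∂_2 has invariant factor 2 > 1, so H_1 ≅ Z/2Z.
  H_2: rank ker ∂_2 − rank ∂_3 = (18 − 17) − 0 = 1, and there is no ∂_3, so H_2 ≅ Z.

(K is a triangulation of the disjoint union of the 2-sphere S^2 and the real projective plane RP^2.)

H_0 = Z^2,  H_1 = Z/2Z,  H_2 = Z.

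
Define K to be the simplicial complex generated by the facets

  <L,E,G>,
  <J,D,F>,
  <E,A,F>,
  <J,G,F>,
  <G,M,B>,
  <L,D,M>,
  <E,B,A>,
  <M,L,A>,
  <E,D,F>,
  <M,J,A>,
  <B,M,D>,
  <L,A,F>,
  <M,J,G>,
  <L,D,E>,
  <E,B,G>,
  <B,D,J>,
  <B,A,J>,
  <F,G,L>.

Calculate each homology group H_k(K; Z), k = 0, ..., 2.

Fix the vertex order A < B < D < E < F < G < J < L < M and write every simplex with vertices in increasing order. Then dim K = 2 and the simplices of K are:

  0-simplices (9): A, B, D, E, F, G, J, L, M
  1-simplices (27): AB, AE, AF, AJ, AL, AM, BD, BE, BG, BJ, BM, DE, DF, DJ, DL, DM, EF, EG, EL, FG, FJ, FL, GJ, GL, GM, JM, LM
  2-simplices (18): ABE, ABJ, AEF, AFL, AJM, ALM, BDJ, BDM, BEG, BGM, DEF, DEL, DFJ, DLM, EGL, FGJ, FGL, GJM

so the chain groups are C_0 ≅ Z^9, C_1 ≅ Z^27, C_2 ≅ Z^18.

∂_1: C_1 → C_0 is given by ∂[p,q] = [q] − [p].
This gives a 9×27 integer matrix of rank 8; reducing to Smith normal form yields diagonal entries (1,1,1,1,1,1,1,1).

∂_2: C_2 → C_1 acts by ∂[p,q,r] = [q,r] − [p,r] + [p,q]. For instance
  ∂EGL = GL − EL + EG,
  ∂GJM = JM − GM + GJ.
The resulting 27×18 matrix has rank 18, and its Smith normal form has invariant factors (1,1,1,1,1,1,1,1,1,1,1,1,1,1,1,1,1,2).

Now H_k = ker ∂_k / im ∂_{k+1}, so:

  H_0: rank C_0 − rank ∂_1 = 9 − 8 = 1, and the invariant factors of ∂_1 are all 1, so H_0 ≅ Z.
  H_1: rank ker ∂_1 − rank ∂_2 = (27 − 8) − 18 = 1, and ∂_2 has invariant factor 2 > 1, so H_1 ≅ Z ⊕ Z/2.
  H_2: rank ker ∂_2 − rank ∂_3 = (18 − 18) − 0 = 0, and there is no ∂_3, so H_2 ≅ 0.

H_0 ≅ Z,  H_1 ≅ Z ⊕ Z/2,  H_2 = 0.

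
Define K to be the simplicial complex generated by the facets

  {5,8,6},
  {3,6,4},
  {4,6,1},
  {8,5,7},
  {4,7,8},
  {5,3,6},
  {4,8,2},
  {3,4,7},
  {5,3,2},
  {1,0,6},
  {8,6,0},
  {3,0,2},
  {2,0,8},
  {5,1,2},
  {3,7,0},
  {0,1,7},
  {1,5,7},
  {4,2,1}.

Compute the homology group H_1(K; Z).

H_1 = Z^2.

Take the total order 0 < 1 < 2 < 3 < 4 < 5 < 6 < 7 < 8 on the vertex set. Then K (dimension 2) consists of the simplices:

  0-simplices (9): [0], [1], [2], [3], [4], [5], [6], [7], [8]
  1-simplices (27): (27 of them)
  2-simplices (18): [0,1,6], [0,1,7], [0,2,3], [0,2,8], [0,3,7], [0,6,8], [1,2,4], [1,2,5], [1,4,6], [1,5,7], [2,3,5], [2,4,8], [3,4,6], [3,4,7], [3,5,6], [4,7,8], [5,6,8], [5,7,8]

giving chain groups C_0 ≅ Z^9, C_1 ≅ Z^27, C_2 ≅ Z^18.

∂_1: C_1 → C_0 is given by ∂[p,q] = [q] − [p].
The resulting 9×27 matrix has rank 8, and its Smith normal form has invariant factors (1,1,1,1,1,1,1,1).

∂_2: C_2 → C_1 maps a triangle to the signed sum of its edges. For instance
  ∂[5,6,8] = [6,8] − [5,8] + [5,6],
  ∂[0,3,7] = [3,7] − [0,7] + [0,3].
The resulting 27×18 matrix has rank 17, and its Smith normal form has invariant factors (1,1,1,1,1,1,1,1,1,1,1,1,1,1,1,1,1).

Now H_k = ker ∂_k / im ∂_{k+1}, so:

  H_1: rank ker ∂_1 − rank ∂_2 = (27 − 8) − 17 = 2, and the invariant factors of ∂_2 are all 1, so H_1 ≅ Z^2.

(K is a triangulation of the torus T^2.)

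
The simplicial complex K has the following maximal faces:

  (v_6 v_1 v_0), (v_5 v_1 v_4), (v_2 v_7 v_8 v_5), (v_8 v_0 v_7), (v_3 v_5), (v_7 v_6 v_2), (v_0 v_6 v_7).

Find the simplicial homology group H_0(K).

Fix the vertex order v_0 < v_1 < v_2 < v_3 < v_4 < v_5 < v_6 < v_7 < v_8 and write every simplex with vertices in increasing order. Then dim K = 3 and the simplices of K are:

  0-simplices (9): [v_0], [v_1], [v_2], [v_3], [v_4], [v_5], [v_6], [v_7], [v_8]
  1-simplices (17): (17 of them)
  2-simplices (9): [v_0,v_1,v_6], [v_0,v_6,v_7], [v_0,v_7,v_8], [v_1,v_4,v_5], [v_2,v_5,v_7], [v_2,v_5,v_8], [v_2,v_6,v_7], [v_2,v_7,v_8], [v_5,v_7,v_8]
  3-simplices (1): [v_2,v_5,v_7,v_8]

Hence C_0 ≅ Z^9, C_1 ≅ Z^17, C_2 ≅ Z^9, C_3 ≅ Z^1.

Boundary ∂_1: C_1 → C_0 maps an edge to its endpoints' difference, ∂[p,q] = q − p. For instance
  ∂[v_4,v_5] = [v_5] − [v_4].
The 9×17 boundary matrix has rank 8 and Smith normal form diag(1,1,1,1,1,1,1,1).

The boundary map ∂_2: C_2 → C_1 sends each 2-simplex [p,q,r] to [q,r] − [p,r] + [p,q]. For instance
  ∂[v_2,v_6,v_7] = [v_6,v_7] − [v_2,v_7] + [v_2,v_6],
  ∂[v_2,v_5,v_8] = [v_5,v_8] − [v_2,v_8] + [v_2,v_5].
This gives a 17×9 integer matrix of rank 8; reducing to Smith normal form yields diagonal entries (1,1,1,1,1,1,1,1).

The boundary map ∂_3: C_3 → C_2 sends each 3-simplex σ to the alternating sum Σ_i (−1)^i (σ with its i-th vertex removed). For instance
  ∂[v_2,v_5,v_7,v_8] = [v_5,v_7,v_8] − [v_2,v_7,v_8] + [v_2,v_5,v_8] − [v_2,v_5,v_7].
As a 9×1 matrix over Z this has rank 1, with invariant factors (1).

Computing H_k = (kernel of ∂_k) / (image of ∂_{k+1}):

  H_0: rank C_0 − rank ∂_1 = 9 − 8 = 1, and the invariant factors of ∂_1 are all 1, so H_0 = Z.

H_0 ≅ Z.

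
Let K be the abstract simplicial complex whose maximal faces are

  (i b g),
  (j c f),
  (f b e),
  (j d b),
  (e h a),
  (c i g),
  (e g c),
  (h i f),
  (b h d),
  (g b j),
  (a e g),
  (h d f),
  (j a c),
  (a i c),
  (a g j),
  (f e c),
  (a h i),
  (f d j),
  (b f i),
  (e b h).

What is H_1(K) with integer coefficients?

H_1 = Z ⊕ Z/2Z.

Take the total order a < b < c < d < e < f < g < h < i < j on the vertex set. Then K (dimension 2) consists of the simplices:

  0-simplices (10): a, b, c, d, e, f, g, h, i, j
  1-simplices (30): ac, ae, ag, ah, ai, aj, bd, be, bf, bg, bh, bi, bj, ce, cf, cg, ci, cj, df, dh, dj, ef, eg, eh, fh, fi, fj, gi, gj, hi
  2-simplices (20): aci, acj, aeg, aeh, agj, ahi, bdh, bdj, bef, beh, bfi, bgi, bgj, cef, ceg, cfj, cgi, dfh, dfj, fhi

so the chain groups are C_0 ≅ Z^10, C_1 ≅ Z^30, C_2 ≅ Z^20.

∂_1: C_1 → C_0 sends each edge [p,q] (with p < q) to q − p.
This gives a 10×30 integer matrix of rank 9; reducing to Smith normal form yields diagonal entries (1,1,1,1,1,1,1,1,1).

Boundary ∂_2: C_2 → C_1 maps a triangle to the signed sum of its edges. For instance
  ∂ceg = eg − cg + ce,
  ∂dfh = fh − dh + df.
As a 30×20 matrix over Z this has rank 20, with invariant factors (1,1,1,1,1,1,1,1,1,1,1,1,1,1,1,1,1,1,1,2).

Computing H_k = (kernel of ∂_k) / (image of ∂_{k+1}):

  H_1: rank ker ∂_1 − rank ∂_2 = (30 − 9) − 20 = 1, and ∂_2 has invariant factor 2 > 1, so H_1 = Z ⊕ Z/2Z.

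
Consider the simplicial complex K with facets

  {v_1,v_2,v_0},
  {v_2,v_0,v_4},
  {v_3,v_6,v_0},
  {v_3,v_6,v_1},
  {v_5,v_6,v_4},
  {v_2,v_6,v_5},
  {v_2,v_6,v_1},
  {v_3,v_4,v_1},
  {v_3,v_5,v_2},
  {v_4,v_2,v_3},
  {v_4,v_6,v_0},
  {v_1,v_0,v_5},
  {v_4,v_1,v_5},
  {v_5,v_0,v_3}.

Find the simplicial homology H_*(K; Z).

H_0 ≅ Z,  H_1 ≅ Z^2,  H_2 ≅ Z.

Order the vertices as v_0 < v_1 < v_2 < v_3 < v_4 < v_5 < v_6. Listing each simplex with vertices in this order, K has dimension 2 with simplices:

  0-simplices (7): [v_0], [v_1], [v_2], [v_3], [v_4], [v_5], [v_6]
  1-simplices (21): (21 of them)
  2-simplices (14): (14 of them)

Hence C_0 ≅ Z^7, C_1 ≅ Z^21, C_2 ≅ Z^14.

Boundary ∂_1: C_1 → C_0 is given by ∂[p,q] = [q] − [p]. For instance
  ∂[v_2,v_3] = [v_3] − [v_2].
As a 7×21 matrix over Z this has rank 6, with invariant factors (1,1,1,1,1,1).

The boundary map ∂_2: C_2 → C_1 acts by ∂[p,q,r] = [q,r] − [p,r] + [p,q]. For instance
  ∂[v_1,v_3,v_4] = [v_3,v_4] − [v_1,v_4] + [v_1,v_3],
  ∂[v_1,v_3,v_6] = [v_3,v_6] − [v_1,v_6] + [v_1,v_3].
The resulting 21×14 matrix has rank 13, and its Smith normal form has invariant factors (1,1,1,1,1,1,1,1,1,1,1,1,1).

Computing H_k = (kernel of ∂_k) / (image of ∂_{k+1}):

  H_0: rank C_0 − rank ∂_1 = 7 − 6 = 1, and the invariant factors of ∂_1 are all 1, so H_0 = Z.
  H_1: rank ker ∂_1 − rank ∂_2 = (21 − 6) − 13 = 2, and the invariant factors of ∂_2 are all 1, so H_1 = Z^2.
  H_2: rank ker ∂_2 − rank ∂_3 = (14 − 13) − 0 = 1, and there is no ∂_3, so H_2 = Z.

As a check, the Euler characteristic is 7 − 21 + 14 = 0, which agrees with 1 − 2 + 1 = 0.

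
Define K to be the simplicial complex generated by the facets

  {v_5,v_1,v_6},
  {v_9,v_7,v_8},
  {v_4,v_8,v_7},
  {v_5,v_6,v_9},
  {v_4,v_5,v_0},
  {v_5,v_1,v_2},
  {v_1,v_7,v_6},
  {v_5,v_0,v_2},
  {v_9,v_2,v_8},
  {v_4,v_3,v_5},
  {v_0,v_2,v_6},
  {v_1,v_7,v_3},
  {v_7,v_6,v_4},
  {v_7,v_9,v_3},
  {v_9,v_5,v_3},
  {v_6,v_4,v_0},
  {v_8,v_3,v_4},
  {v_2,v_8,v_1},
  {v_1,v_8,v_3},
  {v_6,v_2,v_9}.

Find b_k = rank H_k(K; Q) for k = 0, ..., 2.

Order the vertices as v_0 < v_1 < v_2 < v_3 < v_4 < v_5 < v_6 < v_7 < v_8 < v_9. Listing each simplex with vertices in this order, K has dimension 2 with simplices:

  0-simplices (10): [v_0], [v_1], [v_2], [v_3], [v_4], [v_5], [v_6], [v_7], [v_8], [v_9]
  1-simplices (30): (30 of them)
  2-simplices (20): (20 of them)

giving chain groups C_0 ≅ Z^10, C_1 ≅ Z^30, C_2 ≅ Z^20.

The boundary map ∂_1: C_1 → C_0 is given by ∂[p,q] = [q] − [p].
As a 10×30 matrix over Z this has rank 9, with invariant factors (1,1,1,1,1,1,1,1,1).

Boundary ∂_2: C_2 → C_1 maps a triangle to the signed sum of its edges. For instance
  ∂[v_1,v_3,v_7] = [v_3,v_7] − [v_1,v_7] + [v_1,v_3],
  ∂[v_3,v_5,v_9] = [v_5,v_9] − [v_3,v_9] + [v_3,v_5].
As a 30×20 matrix over Z this has rank 20, with invariant factors (1,1,1,1,1,1,1,1,1,1,1,1,1,1,1,1,1,1,1,2).

Reading off H_k = ker ∂_k / im ∂_{k+1}:

  H_0: rank C_0 − rank ∂_1 = 10 − 9 = 1, and the invariant factors of ∂_1 are all 1, so H_0 ≅ Z.
  H_1: rank ker ∂_1 − rank ∂_2 = (30 − 9) − 20 = 1, and ∂_2 has invariant factor 2 > 1, so H_1 ≅ Z ⊕ Z/2.
  H_2: rank ker ∂_2 − rank ∂_3 = (20 − 20) − 0 = 0, and there is no ∂_3, so H_2 ≅ 0.

Hence the Betti numbers are b_0 = 1, b_1 = 1, b_2 = 0.

b_0 = 1, b_1 = 1, b_2 = 0.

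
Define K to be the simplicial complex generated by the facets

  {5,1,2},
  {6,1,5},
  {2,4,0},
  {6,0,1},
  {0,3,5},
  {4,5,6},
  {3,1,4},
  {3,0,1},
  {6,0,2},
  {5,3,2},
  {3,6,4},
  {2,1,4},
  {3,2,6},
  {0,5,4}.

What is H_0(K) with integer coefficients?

Take the total order 0 < 1 < 2 < 3 < 4 < 5 < 6 on the vertex set. Then K (dimension 2) consists of the simplices:

  0-simplices (7): [0], [1], [2], [3], [4], [5], [6]
  1-simplices (21): [0,1], [0,2], [0,3], [0,4], [0,5], [0,6], [1,2], [1,3], [1,4], [1,5], [1,6], [2,3], [2,4], [2,5], [2,6], [3,4], [3,5], [3,6], [4,5], [4,6], [5,6]
  2-simplices (14): [0,1,3], [0,1,6], [0,2,4], [0,2,6], [0,3,5], [0,4,5], [1,2,4], [1,2,5], [1,3,4], [1,5,6], [2,3,5], [2,3,6], [3,4,6], [4,5,6]

Hence C_0 ≅ Z^7, C_1 ≅ Z^21, C_2 ≅ Z^14.

Boundary ∂_1: C_1 → C_0 maps an edge to its endpoints' difference, ∂[p,q] = q − p. For instance
  ∂[2,6] = [6] − [2].
As a 7×21 matrix over Z this has rank 6, with invariant factors (1,1,1,1,1,1).

∂_2: C_2 → C_1 maps a triangle to the signed sum of its edges. For instance
  ∂[0,2,4] = [2,4] − [0,4] + [0,2],
  ∂[0,3,5] = [3,5] − [0,5] + [0,3].
The 21×14 boundary matrix has rank 13 and Smith normal form diag(1,1,1,1,1,1,1,1,1,1,1,1,1).

Now H_k = ker ∂_k / im ∂_{k+1}, so:

  H_0: rank C_0 − rank ∂_1 = 7 − 6 = 1, and the invariant factors of ∂_1 are all 1, so H_0 = Z.

H_0 ≅ Z.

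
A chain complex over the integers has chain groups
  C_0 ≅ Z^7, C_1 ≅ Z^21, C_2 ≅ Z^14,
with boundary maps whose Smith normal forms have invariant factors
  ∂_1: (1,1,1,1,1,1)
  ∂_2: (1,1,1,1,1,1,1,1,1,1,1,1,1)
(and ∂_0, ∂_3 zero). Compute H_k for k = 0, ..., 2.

H_0: b_0 = 7 − 0 − 6 = 1; torsion from ∂_1 factors > 1: none. So H_0 = Z.
H_1: b_1 = 21 − 6 − 13 = 2; torsion from ∂_2 factors > 1: none. So H_1 = Z^2.
H_2: b_2 = 14 − 13 − 0 = 1; torsion from ∂_3 factors > 1: none. So H_2 = Z.

H_0 = Z,  H_1 = Z^2,  H_2 = Z.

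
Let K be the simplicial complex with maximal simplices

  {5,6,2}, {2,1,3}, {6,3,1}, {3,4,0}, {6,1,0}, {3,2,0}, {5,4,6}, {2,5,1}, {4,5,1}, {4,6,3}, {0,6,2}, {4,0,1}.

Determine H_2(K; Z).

Order the vertices as 0 < 1 < 2 < 3 < 4 < 5 < 6. Listing each simplex with vertices in this order, K has dimension 2 with simplices:

  0-simplices (7): [0], [1], [2], [3], [4], [5], [6]
  1-simplices (18): [0,1], [0,2], [0,3], [0,4], [0,6], [1,2], [1,3], [1,4], [1,5], [1,6], [2,3], [2,5], [2,6], [3,4], [3,6], [4,5], [4,6], [5,6]
  2-simplices (12): [0,1,4], [0,1,6], [0,2,3], [0,2,6], [0,3,4], [1,2,3], [1,2,5], [1,3,6], [1,4,5], [2,5,6], [3,4,6], [4,5,6]

so the chain groups are C_0 ≅ Z^7, C_1 ≅ Z^18, C_2 ≅ Z^12.

Boundary ∂_1: C_1 → C_0 maps an edge to its endpoints' difference, ∂[p,q] = q − p. For instance
  ∂[2,5] = [5] − [2].
The resulting 7×18 matrix has rank 6, and its Smith normal form has invariant factors (1,1,1,1,1,1).

∂_2: C_2 → C_1 acts by ∂[p,q,r] = [q,r] − [p,r] + [p,q]. For instance
  ∂[0,1,6] = [1,6] − [0,6] + [0,1],
  ∂[0,2,6] = [2,6] − [0,6] + [0,2].
The resulting 18×12 matrix has rank 12, and its Smith normal form has invariant factors (1,1,1,1,1,1,1,1,1,1,1,2).

From H_k ≅ ker(∂_k) / im(∂_{k+1}) we obtain:

  H_2: rank ker ∂_2 − rank ∂_3 = (12 − 12) − 0 = 0, and there is no ∂_3, so H_2 ≅ 0.

H_2 = 0.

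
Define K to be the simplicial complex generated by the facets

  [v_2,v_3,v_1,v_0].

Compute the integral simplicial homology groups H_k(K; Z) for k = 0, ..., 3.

Order the vertices as v_0 < v_1 < v_2 < v_3. Listing each simplex with vertices in this order, K has dimension 3 with simplices:

  0-simplices (4): [v_0], [v_1], [v_2], [v_3]
  1-simplices (6): [v_0,v_1], [v_0,v_2], [v_0,v_3], [v_1,v_2], [v_1,v_3], [v_2,v_3]
  2-simplices (4): [v_0,v_1,v_2], [v_0,v_1,v_3], [v_0,v_2,v_3], [v_1,v_2,v_3]
  3-simplices (1): [v_0,v_1,v_2,v_3]

Hence C_0 ≅ Z^4, C_1 ≅ Z^6, C_2 ≅ Z^4, C_3 ≅ Z^1.

Boundary ∂_1: C_1 → C_0 sends each edge [p,q] (with p < q) to q − p.
The 4×6 boundary matrix has rank 3 and Smith normal form diag(1,1,1).

The boundary map ∂_2: C_2 → C_1 maps a triangle to the signed sum of its edges. For instance
  ∂[v_0,v_1,v_3] = [v_1,v_3] − [v_0,v_3] + [v_0,v_1],
  ∂[v_0,v_2,v_3] = [v_2,v_3] − [v_0,v_3] + [v_0,v_2].
The 6×4 boundary matrix has rank 3 and Smith normal form diag(1,1,1).

∂_3: C_3 → C_2 sends each 3-simplex σ to the alternating sum Σ_i (−1)^i (σ with its i-th vertex removed). For instance
  ∂[v_0,v_1,v_2,v_3] = [v_1,v_2,v_3] − [v_0,v_2,v_3] + [v_0,v_1,v_3] − [v_0,v_1,v_2].
This gives a 4×1 integer matrix of rank 1; reducing to Smith normal form yields diagonal entries (1).

Computing H_k = (kernel of ∂_k) / (image of ∂_{k+1}):

  H_0: rank C_0 − rank ∂_1 = 4 − 3 = 1, and the invariant factors of ∂_1 are all 1, so H_0 ≅ Z.
  H_1: rank ker ∂_1 − rank ∂_2 = (6 − 3) − 3 = 0, and the invariant factors of ∂_2 are all 1, so H_1 ≅ 0.
  H_2: rank ker ∂_2 − rank ∂_3 = (4 − 3) − 1 = 0, and the invariant factors of ∂_3 are all 1, so H_2 ≅ 0.
  H_3: rank ker ∂_3 − rank ∂_4 = (1 − 1) − 0 = 0, and there is no ∂_4, so H_3 ≅ 0.

H_0 ≅ Z,  H_1 = 0,  H_2 = 0,  H_3 = 0.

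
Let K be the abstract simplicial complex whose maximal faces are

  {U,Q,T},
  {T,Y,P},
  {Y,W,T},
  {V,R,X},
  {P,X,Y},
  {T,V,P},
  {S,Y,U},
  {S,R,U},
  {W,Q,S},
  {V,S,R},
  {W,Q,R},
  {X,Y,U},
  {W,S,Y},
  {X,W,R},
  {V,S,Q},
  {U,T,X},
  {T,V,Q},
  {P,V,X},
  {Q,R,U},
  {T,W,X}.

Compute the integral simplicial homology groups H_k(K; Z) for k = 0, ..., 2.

Fix the vertex order P < Q < R < S < T < U < V < W < X < Y and write every simplex with vertices in increasing order. Then dim K = 2 and the simplices of K are:

  0-simplices (10): P, Q, R, S, T, U, V, W, X, Y
  1-simplices (30): PT, PV, PX, PY, QR, QS, QT, QU, QV, QW, RS, RU, RV, RW, RX, SU, SV, SW, SY, TU, TV, TW, TX, TY, UX, UY, VX, WX, WY, XY
  2-simplices (20): PTV, PTY, PVX, PXY, QRU, QRW, QSV, QSW, QTU, QTV, RSU, RSV, RVX, RWX, SUY, SWY, TUX, TWX, TWY, UXY

giving chain groups C_0 ≅ Z^10, C_1 ≅ Z^30, C_2 ≅ Z^20.

The boundary map ∂_1: C_1 → C_0 is given by ∂[p,q] = [q] − [p].
As a 10×30 matrix over Z this has rank 9, with invariant factors (1,1,1,1,1,1,1,1,1).

∂_2: C_2 → C_1 acts by ∂[p,q,r] = [q,r] − [p,r] + [p,q]. For instance
  ∂RWX = WX − RX + RW,
  ∂TWY = WY − TY + TW.
The 30×20 boundary matrix has rank 20 and Smith normal form diag(1,1,1,1,1,1,1,1,1,1,1,1,1,1,1,1,1,1,1,2).

Computing H_k = (kernel of ∂_k) / (image of ∂_{k+1}):

  H_0: rank C_0 − rank ∂_1 = 10 − 9 = 1, and the invariant factors of ∂_1 are all 1, so H_0 ≅ Z.
  H_1: rank ker ∂_1 − rank ∂_2 = (30 − 9) − 20 = 1, and ∂_2 has invariant factor 2 > 1, so H_1 ≅ Z ⊕ Z/2.
  H_2: rank ker ∂_2 − rank ∂_3 = (20 − 20) − 0 = 0, and there is no ∂_3, so H_2 ≅ 0.

(K is a triangulation of the Klein bottle.)

H_0 = Z,  H_1 = Z ⊕ Z/2,  H_2 = 0.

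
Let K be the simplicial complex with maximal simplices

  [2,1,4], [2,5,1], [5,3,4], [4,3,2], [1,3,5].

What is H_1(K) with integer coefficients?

We work with the vertex ordering 1 < 2 < 3 < 4 < 5. The simplices of K, each written with vertices in increasing order, are:

  0-simplices (5): [1], [2], [3], [4], [5]
  1-simplices (10): [1,2], [1,3], [1,4], [1,5], [2,3], [2,4], [2,5], [3,4], [3,5], [4,5]
  2-simplices (5): [1,2,4], [1,2,5], [1,3,5], [2,3,4], [3,4,5]

giving chain groups C_0 ≅ Z^5, C_1 ≅ Z^10, C_2 ≅ Z^5.

Boundary ∂_1: C_1 → C_0 maps an edge to its endpoints' difference, ∂[p,q] = q − p. For instance
  ∂[2,5] = [5] − [2].
The resulting 5×10 matrix has rank 4, and its Smith normal form has invariant factors (1,1,1,1).

The boundary map ∂_2: C_2 → C_1 maps a triangle to the signed sum of its edges. For instance
  ∂[1,2,5] = [2,5] − [1,5] + [1,2],
  ∂[2,3,4] = [3,4] − [2,4] + [2,3].
The 10×5 boundary matrix has rank 5 and Smith normal form diag(1,1,1,1,1).

From H_k ≅ ker(∂_k) / im(∂_{k+1}) we obtain:

  H_1: rank ker ∂_1 − rank ∂_2 = (10 − 4) − 5 = 1, and the invariant factors of ∂_2 are all 1, so H_1 = Z.

H_1 = Z.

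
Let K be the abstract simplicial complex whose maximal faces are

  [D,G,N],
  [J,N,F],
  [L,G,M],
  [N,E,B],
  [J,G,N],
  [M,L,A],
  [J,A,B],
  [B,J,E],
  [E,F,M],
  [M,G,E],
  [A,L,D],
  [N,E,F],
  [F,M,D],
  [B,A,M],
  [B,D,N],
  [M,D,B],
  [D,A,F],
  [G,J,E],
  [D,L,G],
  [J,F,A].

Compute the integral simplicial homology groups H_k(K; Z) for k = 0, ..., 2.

H_0 = Z,  H_1 = Z × Z/2,  H_2 = 0.

K has 10 vertices, 30 edges, 20 triangles.
rank ∂_0 = 0, rank ∂_1 = 9 ⇒ b_0 = 10 − 0 − 9 = 1; all invariant factors of ∂_1 are 1 so no torsion. So H_0 ≅ Z.
rank ∂_1 = 9, rank ∂_2 = 20 ⇒ b_1 = 30 − 9 − 20 = 1; ∂_2 has invariant factor(s) [2] giving torsion. So H_1 ≅ Z × Z/2.
rank ∂_2 = 20, rank ∂_3 = 0 ⇒ b_2 = 20 − 20 − 0 = 0. So H_2 ≅ 0.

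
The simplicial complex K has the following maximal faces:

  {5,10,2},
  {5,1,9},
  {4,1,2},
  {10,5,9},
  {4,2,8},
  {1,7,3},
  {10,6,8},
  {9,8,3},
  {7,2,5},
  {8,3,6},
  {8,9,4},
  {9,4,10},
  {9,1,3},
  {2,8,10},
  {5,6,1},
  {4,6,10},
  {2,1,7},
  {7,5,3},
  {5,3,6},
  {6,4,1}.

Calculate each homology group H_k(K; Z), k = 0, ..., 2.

H_0 ≅ Z,  H_1 ≅ Z ⊕ Z/2,  H_2 = 0.

Take the total order 1 < 2 < 3 < 4 < 5 < 6 < 7 < 8 < 9 < 10 on the vertex set. Then K (dimension 2) consists of the simplices:

  0-simplices (10): [1], [2], [3], [4], [5], [6], [7], [8], [9], [10]
  1-simplices (30): (30 of them)
  2-simplices (20): (20 of them)

so the chain groups are C_0 ≅ Z^10, C_1 ≅ Z^30, C_2 ≅ Z^20.

The boundary map ∂_1: C_1 → C_0 sends each edge [p,q] (with p < q) to q − p. For instance
  ∂[2,7] = [7] − [2].
The 10×30 boundary matrix has rank 9 and Smith normal form diag(1,1,1,1,1,1,1,1,1).

The boundary map ∂_2: C_2 → C_1 maps a triangle to the signed sum of its edges. For instance
  ∂[4,9,10] = [9,10] − [4,10] + [4,9],
  ∂[1,3,7] = [3,7] − [1,7] + [1,3].
The 30×20 boundary matrix has rank 20 and Smith normal form diag(1,1,1,1,1,1,1,1,1,1,1,1,1,1,1,1,1,1,1,2).

Computing H_k = (kernel of ∂_k) / (image of ∂_{k+1}):

  H_0: rank C_0 − rank ∂_1 = 10 − 9 = 1, and the invariant factors of ∂_1 are all 1, so H_0 ≅ Z.
  H_1: rank ker ∂_1 − rank ∂_2 = (30 − 9) − 20 = 1, and ∂_2 has invariant factor 2 > 1, so H_1 ≅ Z ⊕ Z/2.
  H_2: rank ker ∂_2 − rank ∂_3 = (20 − 20) − 0 = 0, and there is no ∂_3, so H_2 ≅ 0.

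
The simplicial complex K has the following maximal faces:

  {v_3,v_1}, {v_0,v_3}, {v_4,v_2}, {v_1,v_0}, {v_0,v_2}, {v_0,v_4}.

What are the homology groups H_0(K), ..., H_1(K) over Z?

Fix the vertex order v_0 < v_1 < v_2 < v_3 < v_4 and write every simplex with vertices in increasing order. Then dim K = 1 and the simplices of K are:

  0-simplices (5): [v_0], [v_1], [v_2], [v_3], [v_4]
  1-simplices (6): [v_0,v_1], [v_0,v_2], [v_0,v_3], [v_0,v_4], [v_1,v_3], [v_2,v_4]

giving chain groups C_0 ≅ Z^5, C_1 ≅ Z^6.

∂_1: C_1 → C_0 sends each edge [p,q] (with p < q) to q − p.
As a 5×6 matrix over Z this has rank 4, with invariant factors (1,1,1,1).

Reading off H_k = ker ∂_k / im ∂_{k+1}:

  H_0: rank C_0 − rank ∂_1 = 5 − 4 = 1, and the invariant factors of ∂_1 are all 1, so H_0 = Z.
  H_1: rank ker ∂_1 − rank ∂_2 = (6 − 4) − 0 = 2, and there is no ∂_2, so H_1 = Z^2.

(K is a triangulation of a wedge of 2 circles.)

H_0 ≅ Z,  H_1 ≅ Z^2.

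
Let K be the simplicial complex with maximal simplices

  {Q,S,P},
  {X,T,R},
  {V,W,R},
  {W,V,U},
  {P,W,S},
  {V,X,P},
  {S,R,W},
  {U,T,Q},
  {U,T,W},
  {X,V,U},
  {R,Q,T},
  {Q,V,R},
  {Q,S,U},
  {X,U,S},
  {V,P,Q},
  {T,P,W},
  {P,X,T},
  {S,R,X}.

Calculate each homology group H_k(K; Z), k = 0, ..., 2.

H_0 = Z,  H_1 = Z^2,  H_2 = Z.

Order the vertices as P < Q < R < S < T < U < V < W < X. Listing each simplex with vertices in this order, K has dimension 2 with simplices:

  0-simplices (9): P, Q, R, S, T, U, V, W, X
  1-simplices (27): PQ, PS, PT, PV, PW, PX, QR, QS, QT, QU, QV, RS, RT, RV, RW, RX, SU, SW, SX, TU, TW, TX, UV, UW, UX, VW, VX
  2-simplices (18): PQS, PQV, PSW, PTW, PTX, PVX, QRT, QRV, QSU, QTU, RSW, RSX, RTX, RVW, SUX, TUW, UVW, UVX

Hence C_0 ≅ Z^9, C_1 ≅ Z^27, C_2 ≅ Z^18.

∂_1: C_1 → C_0 maps an edge to its endpoints' difference, ∂[p,q] = q − p.
This gives a 9×27 integer matrix of rank 8; reducing to Smith normal form yields diagonal entries (1,1,1,1,1,1,1,1).

∂_2: C_2 → C_1 acts by ∂[p,q,r] = [q,r] − [p,r] + [p,q]. For instance
  ∂QSU = SU − QU + QS,
  ∂RVW = VW − RW + RV.
The 27×18 boundary matrix has rank 17 and Smith normal form diag(1,1,1,1,1,1,1,1,1,1,1,1,1,1,1,1,1).

Reading off H_k = ker ∂_k / im ∂_{k+1}:

  H_0: rank C_0 − rank ∂_1 = 9 − 8 = 1, and the invariant factors of ∂_1 are all 1, so H_0 = Z.
  H_1: rank ker ∂_1 − rank ∂_2 = (27 − 8) − 17 = 2, and the invariant factors of ∂_2 are all 1, so H_1 = Z^2.
  H_2: rank ker ∂_2 − rank ∂_3 = (18 − 17) − 0 = 1, and there is no ∂_3, so H_2 = Z.

(K is a triangulation of the torus T^2.)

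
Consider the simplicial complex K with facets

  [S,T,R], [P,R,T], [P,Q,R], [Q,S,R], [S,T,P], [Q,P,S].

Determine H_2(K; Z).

We work with the vertex ordering P < Q < R < S < T. The simplices of K, each written with vertices in increasing order, are:

  0-simplices (5): P, Q, R, S, T
  1-simplices (9): PQ, PR, PS, PT, QR, QS, RS, RT, ST
  2-simplices (6): PQR, PQS, PRT, PST, QRS, RST

giving chain groups C_0 ≅ Z^5, C_1 ≅ Z^9, C_2 ≅ Z^6.

The boundary map ∂_1: C_1 → C_0 sends each edge [p,q] (with p < q) to q − p. For instance
  ∂PS = S − P.
The 5×9 boundary matrix has rank 4 and Smith normal form diag(1,1,1,1).

The boundary map ∂_2: C_2 → C_1 sends each 2-simplex [p,q,r] to [q,r] − [p,r] + [p,q]. For instance
  ∂PQS = QS − PS + PQ,
  ∂PQR = QR − PR + PQ.
As a 9×6 matrix over Z this has rank 5, with invariant factors (1,1,1,1,1).

From H_k ≅ ker(∂_k) / im(∂_{k+1}) we obtain:

  H_2: rank ker ∂_2 − rank ∂_3 = (6 − 5) − 0 = 1, and there is no ∂_3, so H_2 ≅ Z.

H_2 ≅ Z.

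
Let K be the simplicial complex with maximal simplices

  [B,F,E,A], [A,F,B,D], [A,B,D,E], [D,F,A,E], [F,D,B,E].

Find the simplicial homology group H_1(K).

H_1 = 0.

Order the vertices as A < B < D < E < F. Listing each simplex with vertices in this order, K has dimension 3 with simplices:

  0-simplices (5): A, B, D, E, F
  1-simplices (10): AB, AD, AE, AF, BD, BE, BF, DE, DF, EF
  2-simplices (10): ABD, ABE, ABF, ADE, ADF, AEF, BDE, BDF, BEF, DEF
  3-simplices (5): ABDE, ABDF, ABEF, ADEF, BDEF

Hence C_0 ≅ Z^5, C_1 ≅ Z^10, C_2 ≅ Z^10, C_3 ≅ Z^5.

Boundary ∂_1: C_1 → C_0 is given by ∂[p,q] = [q] − [p]. For instance
  ∂BD = D − B.
The resulting 5×10 matrix has rank 4, and its Smith normal form has invariant factors (1,1,1,1).

The boundary map ∂_2: C_2 → C_1 sends each 2-simplex [p,q,r] to [q,r] − [p,r] + [p,q]. For instance
  ∂BDF = DF − BF + BD,
  ∂ABF = BF − AF + AB.
As a 10×10 matrix over Z this has rank 6, with invariant factors (1,1,1,1,1,1).

∂_3: C_3 → C_2 sends each 3-simplex σ to the alternating sum Σ_i (−1)^i (σ with its i-th vertex removed). For instance
  ∂BDEF = DEF − BEF + BDF − BDE,
  ∂ADEF = DEF − AEF + ADF − ADE.
This gives a 10×5 integer matrix of rank 4; reducing to Smith normal form yields diagonal entries (1,1,1,1).

From H_k ≅ ker(∂_k) / im(∂_{k+1}) we obtain:

  H_1: rank ker ∂_1 − rank ∂_2 = (10 − 4) − 6 = 0, and the invariant factors of ∂_2 are all 1, so H_1 ≅ 0.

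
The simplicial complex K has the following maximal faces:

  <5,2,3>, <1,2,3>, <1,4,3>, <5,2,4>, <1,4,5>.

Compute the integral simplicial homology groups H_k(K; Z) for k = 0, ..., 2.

K has 5 vertices, 10 edges, 5 triangles.
rank ∂_0 = 0, rank ∂_1 = 4 ⇒ b_0 = 5 − 0 − 4 = 1; all invariant factors of ∂_1 are 1 so no torsion. So H_0 = Z.
rank ∂_1 = 4, rank ∂_2 = 5 ⇒ b_1 = 10 − 4 − 5 = 1; all invariant factors of ∂_2 are 1 so no torsion. So H_1 = Z.
rank ∂_2 = 5, rank ∂_3 = 0 ⇒ b_2 = 5 − 5 − 0 = 0. So H_2 = 0.

H_0 = Z,  H_1 = Z,  H_2 = 0.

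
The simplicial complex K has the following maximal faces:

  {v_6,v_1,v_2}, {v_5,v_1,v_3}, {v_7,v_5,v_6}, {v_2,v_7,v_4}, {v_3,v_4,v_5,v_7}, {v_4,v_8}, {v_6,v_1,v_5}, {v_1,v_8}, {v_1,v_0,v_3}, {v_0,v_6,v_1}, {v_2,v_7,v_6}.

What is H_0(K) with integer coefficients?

Fix the vertex order v_0 < v_1 < v_2 < v_3 < v_4 < v_5 < v_6 < v_7 < v_8 and write every simplex with vertices in increasing order. Then dim K = 3 and the simplices of K are:

  0-simplices (9): [v_0], [v_1], [v_2], [v_3], [v_4], [v_5], [v_6], [v_7], [v_8]
  1-simplices (20): (20 of them)
  2-simplices (12): (12 of them)
  3-simplices (1): [v_3,v_4,v_5,v_7]

giving chain groups C_0 ≅ Z^9, C_1 ≅ Z^20, C_2 ≅ Z^12, C_3 ≅ Z^1.

Boundary ∂_1: C_1 → C_0 maps an edge to its endpoints' difference, ∂[p,q] = q − p.
The 9×20 boundary matrix has rank 8 and Smith normal form diag(1,1,1,1,1,1,1,1).

The boundary map ∂_2: C_2 → C_1 acts by ∂[p,q,r] = [q,r] − [p,r] + [p,q]. For instance
  ∂[v_1,v_2,v_6] = [v_2,v_6] − [v_1,v_6] + [v_1,v_2],
  ∂[v_3,v_4,v_5] = [v_4,v_5] − [v_3,v_5] + [v_3,v_4].
The resulting 20×12 matrix has rank 11, and its Smith normal form has invariant factors (1,1,1,1,1,1,1,1,1,1,1).

∂_3: C_3 → C_2 sends each 3-simplex σ to the alternating sum Σ_i (−1)^i (σ with its i-th vertex removed). For instance
  ∂[v_3,v_4,v_5,v_7] = [v_4,v_5,v_7] − [v_3,v_5,v_7] + [v_3,v_4,v_7] − [v_3,v_4,v_5].
This gives a 12×1 integer matrix of rank 1; reducing to Smith normal form yields diagonal entries (1).

From H_k ≅ ker(∂_k) / im(∂_{k+1}) we obtain:

  H_0: rank C_0 − rank ∂_1 = 9 − 8 = 1, and the invariant factors of ∂_1 are all 1, so H_0 ≅ Z.

H_0 ≅ Z.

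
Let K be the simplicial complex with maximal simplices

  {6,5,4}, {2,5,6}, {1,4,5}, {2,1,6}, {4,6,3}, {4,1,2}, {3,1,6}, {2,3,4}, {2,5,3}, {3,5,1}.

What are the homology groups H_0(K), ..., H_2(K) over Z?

H_0 = Z,  H_1 = Z/2,  H_2 = 0.

Fix the vertex order 1 < 2 < 3 < 4 < 5 < 6 and write every simplex with vertices in increasing order. Then dim K = 2 and the simplices of K are:

  0-simplices (6): [1], [2], [3], [4], [5], [6]
  1-simplices (15): [1,2], [1,3], [1,4], [1,5], [1,6], [2,3], [2,4], [2,5], [2,6], [3,4], [3,5], [3,6], [4,5], [4,6], [5,6]
  2-simplices (10): [1,2,4], [1,2,6], [1,3,5], [1,3,6], [1,4,5], [2,3,4], [2,3,5], [2,5,6], [3,4,6], [4,5,6]

giving chain groups C_0 ≅ Z^6, C_1 ≅ Z^15, C_2 ≅ Z^10.

Boundary ∂_1: C_1 → C_0 maps an edge to its endpoints' difference, ∂[p,q] = q − p. For instance
  ∂[5,6] = [6] − [5].
The resulting 6×15 matrix has rank 5, and its Smith normal form has invariant factors (1,1,1,1,1).

The boundary map ∂_2: C_2 → C_1 sends each 2-simplex [p,q,r] to [q,r] − [p,r] + [p,q]. For instance
  ∂[1,3,5] = [3,5] − [1,5] + [1,3],
  ∂[2,3,4] = [3,4] − [2,4] + [2,3].
The 15×10 boundary matrix has rank 10 and Smith normal form diag(1,1,1,1,1,1,1,1,1,2).

Computing H_k = (kernel of ∂_k) / (image of ∂_{k+1}):

  H_0: rank C_0 − rank ∂_1 = 6 − 5 = 1, and the invariant factors of ∂_1 are all 1, so H_0 = Z.
  H_1: rank ker ∂_1 − rank ∂_2 = (15 − 5) − 10 = 0, and ∂_2 has invariant factor 2 > 1, so H_1 = Z/2.
  H_2: rank ker ∂_2 − rank ∂_3 = (10 − 10) − 0 = 0, and there is no ∂_3, so H_2 = 0.

(K is a triangulation of the real projective plane RP^2.)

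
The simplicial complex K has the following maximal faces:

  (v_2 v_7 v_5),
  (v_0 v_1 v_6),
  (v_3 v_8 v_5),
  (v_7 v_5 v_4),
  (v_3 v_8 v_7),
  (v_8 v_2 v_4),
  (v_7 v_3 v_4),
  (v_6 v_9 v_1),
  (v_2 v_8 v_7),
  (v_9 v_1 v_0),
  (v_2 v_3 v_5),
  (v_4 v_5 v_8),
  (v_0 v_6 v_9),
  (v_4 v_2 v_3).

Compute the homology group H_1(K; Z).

H_1 ≅ Z/2.

Fix the vertex order v_0 < v_1 < v_2 < v_3 < v_4 < v_5 < v_6 < v_7 < v_8 < v_9 and write every simplex with vertices in increasing order. Then dim K = 2 and the simplices of K are:

  0-simplices (10): [v_0], [v_1], [v_2], [v_3], [v_4], [v_5], [v_6], [v_7], [v_8], [v_9]
  1-simplices (21): (21 of them)
  2-simplices (14): (14 of them)

Hence C_0 ≅ Z^10, C_1 ≅ Z^21, C_2 ≅ Z^14.

Boundary ∂_1: C_1 → C_0 sends each edge [p,q] (with p < q) to q − p. For instance
  ∂[v_0,v_9] = [v_9] − [v_0].
As a 10×21 matrix over Z this has rank 8, with invariant factors (1,1,1,1,1,1,1,1).

The boundary map ∂_2: C_2 → C_1 sends each 2-simplex [p,q,r] to [q,r] − [p,r] + [p,q]. For instance
  ∂[v_4,v_5,v_8] = [v_5,v_8] − [v_4,v_8] + [v_4,v_5],
  ∂[v_0,v_1,v_9] = [v_1,v_9] − [v_0,v_9] + [v_0,v_1].
The resulting 21×14 matrix has rank 13, and its Smith normal form has invariant factors (1,1,1,1,1,1,1,1,1,1,1,1,2).

Computing H_k = (kernel of ∂_k) / (image of ∂_{k+1}):

  H_1: rank ker ∂_1 − rank ∂_2 = (21 − 8) − 13 = 0, and ∂_2 has invariant factor 2 > 1, so H_1 ≅ Z/2.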